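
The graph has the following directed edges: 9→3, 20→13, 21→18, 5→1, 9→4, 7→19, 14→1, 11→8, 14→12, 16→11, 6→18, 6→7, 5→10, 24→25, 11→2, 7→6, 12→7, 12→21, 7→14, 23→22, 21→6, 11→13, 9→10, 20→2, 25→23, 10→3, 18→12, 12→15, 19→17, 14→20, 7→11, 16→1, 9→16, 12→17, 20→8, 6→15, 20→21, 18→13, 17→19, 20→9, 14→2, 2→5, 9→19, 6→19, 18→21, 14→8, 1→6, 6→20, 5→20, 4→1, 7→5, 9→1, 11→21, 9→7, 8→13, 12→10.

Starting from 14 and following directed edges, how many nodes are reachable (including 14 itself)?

BFS from 14 visits: 14, 1, 2, 8, 12, 20, 6, 5, 13, 7, 10, 15, 17, 21, 9, 18, 19, 11, 3, 4, 16
Reachable nodes: 21 of 25 total.

21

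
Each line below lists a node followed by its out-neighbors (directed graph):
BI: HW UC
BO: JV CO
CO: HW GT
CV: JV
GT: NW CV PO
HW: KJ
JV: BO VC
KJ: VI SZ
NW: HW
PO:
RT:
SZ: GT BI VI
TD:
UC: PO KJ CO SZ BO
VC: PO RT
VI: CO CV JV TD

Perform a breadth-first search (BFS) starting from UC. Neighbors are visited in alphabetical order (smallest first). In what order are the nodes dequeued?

UC -> BO -> CO -> KJ -> PO -> SZ -> JV -> GT -> HW -> VI -> BI -> VC -> CV -> NW -> TD -> RT

Visit UC; enqueue BO, CO, KJ, PO, SZ → queue [BO, CO, KJ, PO, SZ]
Visit BO; enqueue JV → queue [CO, KJ, PO, SZ, JV]
Visit CO; enqueue GT, HW → queue [KJ, PO, SZ, JV, GT, HW]
Visit KJ; enqueue VI → queue [PO, SZ, JV, GT, HW, VI]
Visit PO → queue [SZ, JV, GT, HW, VI]
Visit SZ; enqueue BI → queue [JV, GT, HW, VI, BI]
Visit JV; enqueue VC → queue [GT, HW, VI, BI, VC]
Visit GT; enqueue CV, NW → queue [HW, VI, BI, VC, CV, NW]
Visit HW → queue [VI, BI, VC, CV, NW]
Visit VI; enqueue TD → queue [BI, VC, CV, NW, TD]
Visit BI → queue [VC, CV, NW, TD]
Visit VC; enqueue RT → queue [CV, NW, TD, RT]
Visit CV → queue [NW, TD, RT]
Visit NW → queue [TD, RT]
Visit TD → queue [RT]
Visit RT → queue []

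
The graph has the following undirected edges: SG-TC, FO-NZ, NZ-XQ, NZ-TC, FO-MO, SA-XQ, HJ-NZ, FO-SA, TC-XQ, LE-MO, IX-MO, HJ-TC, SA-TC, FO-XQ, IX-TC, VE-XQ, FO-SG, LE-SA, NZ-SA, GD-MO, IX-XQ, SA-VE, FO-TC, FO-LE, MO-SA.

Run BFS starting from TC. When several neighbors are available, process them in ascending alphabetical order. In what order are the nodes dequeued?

TC -> FO -> HJ -> IX -> NZ -> SA -> SG -> XQ -> LE -> MO -> VE -> GD

Visit TC; enqueue FO, HJ, IX, NZ, SA, SG, XQ → queue [FO, HJ, IX, NZ, SA, SG, XQ]
Visit FO; enqueue LE, MO → queue [HJ, IX, NZ, SA, SG, XQ, LE, MO]
Visit HJ → queue [IX, NZ, SA, SG, XQ, LE, MO]
Visit IX → queue [NZ, SA, SG, XQ, LE, MO]
Visit NZ → queue [SA, SG, XQ, LE, MO]
Visit SA; enqueue VE → queue [SG, XQ, LE, MO, VE]
Visit SG → queue [XQ, LE, MO, VE]
Visit XQ → queue [LE, MO, VE]
Visit LE → queue [MO, VE]
Visit MO; enqueue GD → queue [VE, GD]
Visit VE → queue [GD]
Visit GD → queue []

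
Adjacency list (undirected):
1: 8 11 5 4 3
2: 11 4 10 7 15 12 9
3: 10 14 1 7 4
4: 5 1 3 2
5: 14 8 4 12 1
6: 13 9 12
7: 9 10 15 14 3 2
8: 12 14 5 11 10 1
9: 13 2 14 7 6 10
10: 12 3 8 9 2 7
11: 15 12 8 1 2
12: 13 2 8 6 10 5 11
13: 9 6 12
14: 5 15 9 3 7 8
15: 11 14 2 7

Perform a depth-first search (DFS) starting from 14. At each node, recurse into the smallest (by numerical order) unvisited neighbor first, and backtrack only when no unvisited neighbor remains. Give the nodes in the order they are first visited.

Visit 14
14 → 3
3 → 1
1 → 4
4 → 2
2 → 7
7 → 9
9 → 6
6 → 12
12 → 5
5 → 8
8 → 10
8 → 11
11 → 15
12 → 13

14 3 1 4 2 7 9 6 12 5 8 10 11 15 13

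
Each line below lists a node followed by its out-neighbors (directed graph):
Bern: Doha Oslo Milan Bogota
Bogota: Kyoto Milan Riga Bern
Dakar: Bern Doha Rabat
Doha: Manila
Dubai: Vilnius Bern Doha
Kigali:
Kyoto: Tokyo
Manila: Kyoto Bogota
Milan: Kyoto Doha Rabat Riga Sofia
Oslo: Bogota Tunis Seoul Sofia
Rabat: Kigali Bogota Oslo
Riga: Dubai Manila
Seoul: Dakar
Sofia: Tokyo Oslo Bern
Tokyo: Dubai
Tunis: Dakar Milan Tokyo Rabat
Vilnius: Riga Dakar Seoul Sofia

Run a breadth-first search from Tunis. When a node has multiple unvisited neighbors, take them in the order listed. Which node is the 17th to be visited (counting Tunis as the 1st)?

Seoul

Visit Tunis; enqueue Dakar, Milan, Tokyo, Rabat → queue [Dakar, Milan, Tokyo, Rabat]
Visit Dakar; enqueue Bern, Doha → queue [Milan, Tokyo, Rabat, Bern, Doha]
Visit Milan; enqueue Kyoto, Riga, Sofia → queue [Tokyo, Rabat, Bern, Doha, Kyoto, Riga, Sofia]
Visit Tokyo; enqueue Dubai → queue [Rabat, Bern, Doha, Kyoto, Riga, Sofia, Dubai]
Visit Rabat; enqueue Kigali, Bogota, Oslo → queue [Bern, Doha, Kyoto, Riga, Sofia, Dubai, Kigali, Bogota, Oslo]
Visit Bern → queue [Doha, Kyoto, Riga, Sofia, Dubai, Kigali, Bogota, Oslo]
Visit Doha; enqueue Manila → queue [Kyoto, Riga, Sofia, Dubai, Kigali, Bogota, Oslo, Manila]
Visit Kyoto → queue [Riga, Sofia, Dubai, Kigali, Bogota, Oslo, Manila]
Visit Riga → queue [Sofia, Dubai, Kigali, Bogota, Oslo, Manila]
Visit Sofia → queue [Dubai, Kigali, Bogota, Oslo, Manila]
Visit Dubai; enqueue Vilnius → queue [Kigali, Bogota, Oslo, Manila, Vilnius]
Visit Kigali → queue [Bogota, Oslo, Manila, Vilnius]
Visit Bogota → queue [Oslo, Manila, Vilnius]
Visit Oslo; enqueue Seoul → queue [Manila, Vilnius, Seoul]
Visit Manila → queue [Vilnius, Seoul]
Visit Vilnius → queue [Seoul]
Visit Seoul → queue []

Visit order: Tunis, Dakar, Milan, Tokyo, Rabat, Bern, Doha, Kyoto, Riga, Sofia, Dubai, Kigali, Bogota, Oslo, Manila, Vilnius, Seoul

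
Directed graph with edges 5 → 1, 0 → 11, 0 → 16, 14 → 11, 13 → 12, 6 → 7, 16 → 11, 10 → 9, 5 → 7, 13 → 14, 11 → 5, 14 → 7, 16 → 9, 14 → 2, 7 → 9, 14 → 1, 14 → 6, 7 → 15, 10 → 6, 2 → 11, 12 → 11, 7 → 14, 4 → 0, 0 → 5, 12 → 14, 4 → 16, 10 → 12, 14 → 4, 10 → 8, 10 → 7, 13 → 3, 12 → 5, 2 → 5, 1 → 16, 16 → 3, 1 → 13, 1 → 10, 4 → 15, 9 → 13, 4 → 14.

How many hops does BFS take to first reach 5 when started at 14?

2

Level 0: 14
Level 1: 1, 2, 4, 6, 7, 11
Level 2: 0, 5, 9, 10, 13, 15, 16
Level 3: 3, 8, 12
5 first appears at level 2.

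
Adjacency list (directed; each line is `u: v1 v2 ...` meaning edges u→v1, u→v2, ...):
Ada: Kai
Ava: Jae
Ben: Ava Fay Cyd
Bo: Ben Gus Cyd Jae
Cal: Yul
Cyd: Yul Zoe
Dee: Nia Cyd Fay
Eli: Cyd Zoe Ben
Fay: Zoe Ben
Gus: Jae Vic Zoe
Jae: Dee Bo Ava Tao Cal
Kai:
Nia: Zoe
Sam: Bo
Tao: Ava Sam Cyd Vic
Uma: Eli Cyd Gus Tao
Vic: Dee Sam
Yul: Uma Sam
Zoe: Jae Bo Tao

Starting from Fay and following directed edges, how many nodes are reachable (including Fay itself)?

BFS from Fay visits: Fay, Zoe, Ben, Jae, Bo, Tao, Ava, Cyd, Dee, Cal, Gus, Sam, Vic, Yul, Nia, Uma, Eli
Reachable nodes: 17 of 19 total.

17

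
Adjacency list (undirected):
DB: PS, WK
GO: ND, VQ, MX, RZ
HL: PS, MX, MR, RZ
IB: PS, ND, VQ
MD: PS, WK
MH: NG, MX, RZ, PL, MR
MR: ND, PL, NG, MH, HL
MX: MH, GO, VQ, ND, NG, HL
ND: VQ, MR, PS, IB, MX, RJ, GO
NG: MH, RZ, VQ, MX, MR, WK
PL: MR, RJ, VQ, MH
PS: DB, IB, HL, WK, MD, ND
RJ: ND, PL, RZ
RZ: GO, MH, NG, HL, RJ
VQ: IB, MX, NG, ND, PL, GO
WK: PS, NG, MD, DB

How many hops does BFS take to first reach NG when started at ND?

2

Level 0: ND
Level 1: GO, IB, MR, MX, PS, RJ, VQ
Level 2: DB, HL, MD, MH, NG, PL, RZ, WK
NG first appears at level 2.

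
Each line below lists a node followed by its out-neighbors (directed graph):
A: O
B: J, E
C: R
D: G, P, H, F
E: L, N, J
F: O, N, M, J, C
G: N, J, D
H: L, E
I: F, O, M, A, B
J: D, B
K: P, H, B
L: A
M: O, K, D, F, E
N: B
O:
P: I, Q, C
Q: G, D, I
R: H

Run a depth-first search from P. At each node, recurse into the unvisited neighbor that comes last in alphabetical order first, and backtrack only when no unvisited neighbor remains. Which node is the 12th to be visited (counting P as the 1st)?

Visit P
P → Q
Q → I
I → O
I → M
M → K
K → H
H → L
L → A
H → E
E → N
N → B
B → J
J → D
D → G
D → F
F → C
C → R

Visit order: P, Q, I, O, M, K, H, L, A, E, N, B, J, D, G, F, C, R

B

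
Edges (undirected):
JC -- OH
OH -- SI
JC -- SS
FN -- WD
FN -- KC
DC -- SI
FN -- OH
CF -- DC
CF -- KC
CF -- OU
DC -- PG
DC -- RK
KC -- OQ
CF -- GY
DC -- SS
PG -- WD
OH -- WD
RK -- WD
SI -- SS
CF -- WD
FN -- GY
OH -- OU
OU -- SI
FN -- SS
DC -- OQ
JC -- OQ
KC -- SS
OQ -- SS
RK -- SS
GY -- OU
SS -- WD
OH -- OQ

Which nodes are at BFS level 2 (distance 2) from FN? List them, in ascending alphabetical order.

CF, DC, JC, OQ, OU, PG, RK, SI

Level 0: FN
Level 1: GY, KC, OH, SS, WD
Level 2: CF, DC, JC, OQ, OU, PG, RK, SI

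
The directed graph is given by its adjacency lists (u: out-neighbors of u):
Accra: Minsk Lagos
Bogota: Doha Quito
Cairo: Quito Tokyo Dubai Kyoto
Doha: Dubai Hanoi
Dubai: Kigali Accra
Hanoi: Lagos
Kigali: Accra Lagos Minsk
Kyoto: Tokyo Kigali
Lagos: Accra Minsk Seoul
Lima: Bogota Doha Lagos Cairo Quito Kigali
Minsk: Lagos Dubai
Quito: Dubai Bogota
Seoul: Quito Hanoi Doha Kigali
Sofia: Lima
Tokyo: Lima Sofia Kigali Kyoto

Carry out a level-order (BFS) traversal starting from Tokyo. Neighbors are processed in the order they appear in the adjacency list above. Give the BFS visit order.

Tokyo → Lima → Sofia → Kigali → Kyoto → Bogota → Doha → Lagos → Cairo → Quito → Accra → Minsk → Dubai → Hanoi → Seoul

Visit Tokyo; enqueue Lima, Sofia, Kigali, Kyoto → queue [Lima, Sofia, Kigali, Kyoto]
Visit Lima; enqueue Bogota, Doha, Lagos, Cairo, Quito → queue [Sofia, Kigali, Kyoto, Bogota, Doha, Lagos, Cairo, Quito]
Visit Sofia → queue [Kigali, Kyoto, Bogota, Doha, Lagos, Cairo, Quito]
Visit Kigali; enqueue Accra, Minsk → queue [Kyoto, Bogota, Doha, Lagos, Cairo, Quito, Accra, Minsk]
Visit Kyoto → queue [Bogota, Doha, Lagos, Cairo, Quito, Accra, Minsk]
Visit Bogota → queue [Doha, Lagos, Cairo, Quito, Accra, Minsk]
Visit Doha; enqueue Dubai, Hanoi → queue [Lagos, Cairo, Quito, Accra, Minsk, Dubai, Hanoi]
Visit Lagos; enqueue Seoul → queue [Cairo, Quito, Accra, Minsk, Dubai, Hanoi, Seoul]
Visit Cairo → queue [Quito, Accra, Minsk, Dubai, Hanoi, Seoul]
Visit Quito → queue [Accra, Minsk, Dubai, Hanoi, Seoul]
Visit Accra → queue [Minsk, Dubai, Hanoi, Seoul]
Visit Minsk → queue [Dubai, Hanoi, Seoul]
Visit Dubai → queue [Hanoi, Seoul]
Visit Hanoi → queue [Seoul]
Visit Seoul → queue []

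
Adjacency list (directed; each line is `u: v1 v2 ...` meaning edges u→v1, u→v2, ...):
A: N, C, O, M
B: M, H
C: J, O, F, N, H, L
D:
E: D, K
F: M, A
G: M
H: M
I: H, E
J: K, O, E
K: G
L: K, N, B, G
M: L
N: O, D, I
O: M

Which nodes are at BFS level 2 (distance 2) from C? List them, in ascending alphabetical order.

A, B, D, E, G, I, K, M

Level 0: C
Level 1: F, H, J, L, N, O
Level 2: A, B, D, E, G, I, K, M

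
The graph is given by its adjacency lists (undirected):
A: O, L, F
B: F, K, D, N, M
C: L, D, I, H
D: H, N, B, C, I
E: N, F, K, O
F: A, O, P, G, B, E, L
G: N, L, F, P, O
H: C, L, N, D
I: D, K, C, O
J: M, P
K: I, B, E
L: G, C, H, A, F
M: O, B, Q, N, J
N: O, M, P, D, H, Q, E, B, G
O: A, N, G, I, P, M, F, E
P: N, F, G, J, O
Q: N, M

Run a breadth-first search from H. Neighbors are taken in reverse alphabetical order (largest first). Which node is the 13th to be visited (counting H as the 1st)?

F

Visit H; enqueue N, L, D, C → queue [N, L, D, C]
Visit N; enqueue Q, P, O, M, G, E, B → queue [L, D, C, Q, P, O, M, G, E, B]
Visit L; enqueue F, A → queue [D, C, Q, P, O, M, G, E, B, F, A]
Visit D; enqueue I → queue [C, Q, P, O, M, G, E, B, F, A, I]
Visit C → queue [Q, P, O, M, G, E, B, F, A, I]
Visit Q → queue [P, O, M, G, E, B, F, A, I]
Visit P; enqueue J → queue [O, M, G, E, B, F, A, I, J]
Visit O → queue [M, G, E, B, F, A, I, J]
Visit M → queue [G, E, B, F, A, I, J]
Visit G → queue [E, B, F, A, I, J]
Visit E; enqueue K → queue [B, F, A, I, J, K]
Visit B → queue [F, A, I, J, K]
Visit F → queue [A, I, J, K]
Visit A → queue [I, J, K]
Visit I → queue [J, K]
Visit J → queue [K]
Visit K → queue []

Visit order: H, N, L, D, C, Q, P, O, M, G, E, B, F, A, I, J, K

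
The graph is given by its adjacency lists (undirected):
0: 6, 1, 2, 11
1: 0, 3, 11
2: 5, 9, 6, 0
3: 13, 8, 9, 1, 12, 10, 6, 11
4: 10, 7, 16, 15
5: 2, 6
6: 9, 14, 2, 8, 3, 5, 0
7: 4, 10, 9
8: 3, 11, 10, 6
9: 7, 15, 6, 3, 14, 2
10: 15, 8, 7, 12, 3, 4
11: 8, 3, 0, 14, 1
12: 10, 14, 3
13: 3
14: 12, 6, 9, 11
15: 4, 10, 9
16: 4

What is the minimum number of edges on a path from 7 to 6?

2

Level 0: 7
Level 1: 4, 9, 10
Level 2: 2, 3, 6, 8, 12, 14, 15, 16
Level 3: 0, 1, 5, 11, 13
6 first appears at level 2.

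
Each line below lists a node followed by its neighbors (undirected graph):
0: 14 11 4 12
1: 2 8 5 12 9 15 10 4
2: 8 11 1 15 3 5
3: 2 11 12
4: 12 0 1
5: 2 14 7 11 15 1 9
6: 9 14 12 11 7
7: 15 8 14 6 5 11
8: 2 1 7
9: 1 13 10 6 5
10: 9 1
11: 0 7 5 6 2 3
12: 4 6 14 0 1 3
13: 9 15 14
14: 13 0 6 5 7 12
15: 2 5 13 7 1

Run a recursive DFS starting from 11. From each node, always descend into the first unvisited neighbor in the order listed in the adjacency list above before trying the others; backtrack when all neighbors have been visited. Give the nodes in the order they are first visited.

Visit 11
11 → 0
0 → 14
14 → 13
13 → 9
9 → 1
1 → 2
2 → 8
8 → 7
7 → 15
15 → 5
7 → 6
6 → 12
12 → 4
12 → 3
1 → 10

11 -> 0 -> 14 -> 13 -> 9 -> 1 -> 2 -> 8 -> 7 -> 15 -> 5 -> 6 -> 12 -> 4 -> 3 -> 10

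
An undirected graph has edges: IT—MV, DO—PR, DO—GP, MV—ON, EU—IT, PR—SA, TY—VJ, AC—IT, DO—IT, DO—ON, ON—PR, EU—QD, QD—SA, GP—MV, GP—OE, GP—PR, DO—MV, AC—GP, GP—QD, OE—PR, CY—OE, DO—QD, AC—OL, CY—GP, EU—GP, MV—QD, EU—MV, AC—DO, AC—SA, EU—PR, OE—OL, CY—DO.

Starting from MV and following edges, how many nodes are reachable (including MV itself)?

BFS from MV visits: MV, DO, EU, GP, IT, ON, QD, AC, CY, PR, OE, SA, OL
Reachable nodes: 13 of 15 total.

13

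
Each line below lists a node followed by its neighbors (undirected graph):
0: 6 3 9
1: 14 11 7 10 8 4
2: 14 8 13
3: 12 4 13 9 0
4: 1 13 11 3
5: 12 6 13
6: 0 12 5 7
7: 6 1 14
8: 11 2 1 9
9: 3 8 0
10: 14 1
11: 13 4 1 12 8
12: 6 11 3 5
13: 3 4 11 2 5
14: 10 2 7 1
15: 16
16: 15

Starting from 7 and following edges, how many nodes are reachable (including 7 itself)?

15

BFS from 7 visits: 7, 6, 1, 14, 0, 12, 5, 11, 10, 8, 4, 2, 3, 9, 13
Reachable nodes: 15 of 17 total.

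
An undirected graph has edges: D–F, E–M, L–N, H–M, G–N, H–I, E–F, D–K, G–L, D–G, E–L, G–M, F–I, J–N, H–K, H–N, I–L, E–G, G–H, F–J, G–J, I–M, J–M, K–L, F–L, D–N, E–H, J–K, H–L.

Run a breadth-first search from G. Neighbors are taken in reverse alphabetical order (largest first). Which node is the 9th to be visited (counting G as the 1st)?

Visit G; enqueue N, M, L, J, H, E, D → queue [N, M, L, J, H, E, D]
Visit N → queue [M, L, J, H, E, D]
Visit M; enqueue I → queue [L, J, H, E, D, I]
Visit L; enqueue K, F → queue [J, H, E, D, I, K, F]
Visit J → queue [H, E, D, I, K, F]
Visit H → queue [E, D, I, K, F]
Visit E → queue [D, I, K, F]
Visit D → queue [I, K, F]
Visit I → queue [K, F]
Visit K → queue [F]
Visit F → queue []

Visit order: G, N, M, L, J, H, E, D, I, K, F

I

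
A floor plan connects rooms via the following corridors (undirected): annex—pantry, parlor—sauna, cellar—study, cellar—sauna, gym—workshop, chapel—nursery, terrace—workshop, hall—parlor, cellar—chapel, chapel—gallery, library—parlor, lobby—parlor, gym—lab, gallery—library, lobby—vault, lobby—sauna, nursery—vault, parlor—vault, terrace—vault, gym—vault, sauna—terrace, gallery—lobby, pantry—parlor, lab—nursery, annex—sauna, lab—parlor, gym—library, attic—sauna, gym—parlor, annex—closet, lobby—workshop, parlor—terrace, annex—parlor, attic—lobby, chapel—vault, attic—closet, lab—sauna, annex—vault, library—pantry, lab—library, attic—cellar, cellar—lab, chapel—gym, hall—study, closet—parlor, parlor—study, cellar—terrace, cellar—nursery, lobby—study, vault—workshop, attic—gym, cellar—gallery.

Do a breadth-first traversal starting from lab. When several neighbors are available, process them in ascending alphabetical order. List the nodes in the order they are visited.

lab, cellar, gym, library, nursery, parlor, sauna, attic, chapel, gallery, study, terrace, vault, workshop, pantry, annex, closet, hall, lobby

Visit lab; enqueue cellar, gym, library, nursery, parlor, sauna → queue [cellar, gym, library, nursery, parlor, sauna]
Visit cellar; enqueue attic, chapel, gallery, study, terrace → queue [gym, library, nursery, parlor, sauna, attic, chapel, gallery, study, terrace]
Visit gym; enqueue vault, workshop → queue [library, nursery, parlor, sauna, attic, chapel, gallery, study, terrace, vault, workshop]
Visit library; enqueue pantry → queue [nursery, parlor, sauna, attic, chapel, gallery, study, terrace, vault, workshop, pantry]
Visit nursery → queue [parlor, sauna, attic, chapel, gallery, study, terrace, vault, workshop, pantry]
Visit parlor; enqueue annex, closet, hall, lobby → queue [sauna, attic, chapel, gallery, study, terrace, vault, workshop, pantry, annex, closet, hall, lobby]
Visit sauna → queue [attic, chapel, gallery, study, terrace, vault, workshop, pantry, annex, closet, hall, lobby]
Visit attic → queue [chapel, gallery, study, terrace, vault, workshop, pantry, annex, closet, hall, lobby]
Visit chapel → queue [gallery, study, terrace, vault, workshop, pantry, annex, closet, hall, lobby]
Visit gallery → queue [study, terrace, vault, workshop, pantry, annex, closet, hall, lobby]
Visit study → queue [terrace, vault, workshop, pantry, annex, closet, hall, lobby]
Visit terrace → queue [vault, workshop, pantry, annex, closet, hall, lobby]
Visit vault → queue [workshop, pantry, annex, closet, hall, lobby]
Visit workshop → queue [pantry, annex, closet, hall, lobby]
Visit pantry → queue [annex, closet, hall, lobby]
Visit annex → queue [closet, hall, lobby]
Visit closet → queue [hall, lobby]
Visit hall → queue [lobby]
Visit lobby → queue []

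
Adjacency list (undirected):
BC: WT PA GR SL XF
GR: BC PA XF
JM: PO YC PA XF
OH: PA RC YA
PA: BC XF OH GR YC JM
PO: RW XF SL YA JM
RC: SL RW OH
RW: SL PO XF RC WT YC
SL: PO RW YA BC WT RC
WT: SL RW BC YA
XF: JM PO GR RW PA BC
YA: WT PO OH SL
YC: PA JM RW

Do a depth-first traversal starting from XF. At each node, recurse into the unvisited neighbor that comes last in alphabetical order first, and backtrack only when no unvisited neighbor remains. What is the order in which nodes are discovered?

XF, RW, YC, PA, OH, YA, WT, SL, RC, PO, JM, BC, GR

Visit XF
XF → RW
RW → YC
YC → PA
PA → OH
OH → YA
YA → WT
WT → SL
SL → RC
SL → PO
PO → JM
SL → BC
BC → GR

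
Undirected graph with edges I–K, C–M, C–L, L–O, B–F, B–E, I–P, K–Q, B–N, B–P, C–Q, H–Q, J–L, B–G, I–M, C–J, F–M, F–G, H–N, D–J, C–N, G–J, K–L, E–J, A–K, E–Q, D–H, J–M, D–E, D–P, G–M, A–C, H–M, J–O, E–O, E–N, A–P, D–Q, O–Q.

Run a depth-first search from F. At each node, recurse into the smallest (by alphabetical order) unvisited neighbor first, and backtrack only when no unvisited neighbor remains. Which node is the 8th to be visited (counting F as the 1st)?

Visit F
F → B
B → E
E → D
D → H
H → M
M → C
C → A
A → K
K → I
I → P
K → L
L → J
J → G
J → O
O → Q
C → N

Visit order: F, B, E, D, H, M, C, A, K, I, P, L, J, G, O, Q, N

A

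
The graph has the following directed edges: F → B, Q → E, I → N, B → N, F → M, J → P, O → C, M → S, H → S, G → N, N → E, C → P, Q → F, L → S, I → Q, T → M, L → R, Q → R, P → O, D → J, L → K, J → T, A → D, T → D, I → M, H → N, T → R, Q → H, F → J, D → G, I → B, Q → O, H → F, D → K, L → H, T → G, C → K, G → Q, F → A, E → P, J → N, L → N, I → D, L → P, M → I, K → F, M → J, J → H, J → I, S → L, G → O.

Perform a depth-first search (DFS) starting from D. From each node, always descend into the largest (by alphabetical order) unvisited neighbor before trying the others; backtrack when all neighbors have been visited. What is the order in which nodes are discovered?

D, K, F, M, S, L, R, P, O, C, N, E, H, J, T, G, Q, I, B, A

Visit D
D → K
K → F
F → M
M → S
S → L
L → R
L → P
P → O
O → C
L → N
N → E
L → H
M → J
J → T
T → G
G → Q
J → I
I → B
F → A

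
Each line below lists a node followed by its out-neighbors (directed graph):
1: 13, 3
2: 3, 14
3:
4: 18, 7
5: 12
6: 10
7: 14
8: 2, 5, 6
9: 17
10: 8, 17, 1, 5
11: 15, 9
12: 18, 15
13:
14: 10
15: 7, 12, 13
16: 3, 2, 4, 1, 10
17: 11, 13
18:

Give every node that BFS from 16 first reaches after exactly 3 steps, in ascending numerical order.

6, 11, 12

Level 0: 16
Level 1: 1, 2, 3, 4, 10
Level 2: 5, 7, 8, 13, 14, 17, 18
Level 3: 6, 11, 12
Level 4: 9, 15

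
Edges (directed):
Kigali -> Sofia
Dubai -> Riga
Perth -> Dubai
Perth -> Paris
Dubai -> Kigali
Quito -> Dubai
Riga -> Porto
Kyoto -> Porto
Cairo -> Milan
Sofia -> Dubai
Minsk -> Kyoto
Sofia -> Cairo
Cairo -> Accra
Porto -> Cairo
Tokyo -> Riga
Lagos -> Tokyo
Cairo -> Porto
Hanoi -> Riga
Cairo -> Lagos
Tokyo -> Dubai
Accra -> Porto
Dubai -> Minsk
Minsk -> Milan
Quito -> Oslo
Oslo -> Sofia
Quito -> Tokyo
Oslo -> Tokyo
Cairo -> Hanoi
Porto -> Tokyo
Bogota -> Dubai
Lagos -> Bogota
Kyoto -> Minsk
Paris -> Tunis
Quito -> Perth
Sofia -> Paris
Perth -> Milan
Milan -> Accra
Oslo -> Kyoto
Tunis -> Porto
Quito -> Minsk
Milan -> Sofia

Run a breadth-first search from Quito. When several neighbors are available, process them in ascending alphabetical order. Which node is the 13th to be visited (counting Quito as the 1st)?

Porto

Visit Quito; enqueue Dubai, Minsk, Oslo, Perth, Tokyo → queue [Dubai, Minsk, Oslo, Perth, Tokyo]
Visit Dubai; enqueue Kigali, Riga → queue [Minsk, Oslo, Perth, Tokyo, Kigali, Riga]
Visit Minsk; enqueue Kyoto, Milan → queue [Oslo, Perth, Tokyo, Kigali, Riga, Kyoto, Milan]
Visit Oslo; enqueue Sofia → queue [Perth, Tokyo, Kigali, Riga, Kyoto, Milan, Sofia]
Visit Perth; enqueue Paris → queue [Tokyo, Kigali, Riga, Kyoto, Milan, Sofia, Paris]
Visit Tokyo → queue [Kigali, Riga, Kyoto, Milan, Sofia, Paris]
Visit Kigali → queue [Riga, Kyoto, Milan, Sofia, Paris]
Visit Riga; enqueue Porto → queue [Kyoto, Milan, Sofia, Paris, Porto]
Visit Kyoto → queue [Milan, Sofia, Paris, Porto]
Visit Milan; enqueue Accra → queue [Sofia, Paris, Porto, Accra]
Visit Sofia; enqueue Cairo → queue [Paris, Porto, Accra, Cairo]
Visit Paris; enqueue Tunis → queue [Porto, Accra, Cairo, Tunis]
Visit Porto → queue [Accra, Cairo, Tunis]
Visit Accra → queue [Cairo, Tunis]
Visit Cairo; enqueue Hanoi, Lagos → queue [Tunis, Hanoi, Lagos]
Visit Tunis → queue [Hanoi, Lagos]
Visit Hanoi → queue [Lagos]
Visit Lagos; enqueue Bogota → queue [Bogota]
Visit Bogota → queue []

Visit order: Quito, Dubai, Minsk, Oslo, Perth, Tokyo, Kigali, Riga, Kyoto, Milan, Sofia, Paris, Porto, Accra, Cairo, Tunis, Hanoi, Lagos, Bogota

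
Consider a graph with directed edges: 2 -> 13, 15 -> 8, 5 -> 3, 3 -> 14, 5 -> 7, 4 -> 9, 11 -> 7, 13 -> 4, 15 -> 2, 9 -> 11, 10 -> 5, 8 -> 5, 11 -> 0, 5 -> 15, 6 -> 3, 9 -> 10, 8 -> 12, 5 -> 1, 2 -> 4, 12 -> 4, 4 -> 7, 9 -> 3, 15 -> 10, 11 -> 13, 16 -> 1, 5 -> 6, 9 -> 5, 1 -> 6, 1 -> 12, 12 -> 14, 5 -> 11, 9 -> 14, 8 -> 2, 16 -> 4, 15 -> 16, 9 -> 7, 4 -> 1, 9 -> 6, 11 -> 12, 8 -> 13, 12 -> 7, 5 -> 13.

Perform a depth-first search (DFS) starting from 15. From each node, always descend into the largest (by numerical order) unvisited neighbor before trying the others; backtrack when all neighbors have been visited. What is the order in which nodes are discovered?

Visit 15
15 → 16
16 → 4
4 → 9
9 → 14
9 → 11
11 → 13
11 → 12
12 → 7
11 → 0
9 → 10
10 → 5
5 → 6
6 → 3
5 → 1
15 → 8
8 → 2

15 16 4 9 14 11 13 12 7 0 10 5 6 3 1 8 2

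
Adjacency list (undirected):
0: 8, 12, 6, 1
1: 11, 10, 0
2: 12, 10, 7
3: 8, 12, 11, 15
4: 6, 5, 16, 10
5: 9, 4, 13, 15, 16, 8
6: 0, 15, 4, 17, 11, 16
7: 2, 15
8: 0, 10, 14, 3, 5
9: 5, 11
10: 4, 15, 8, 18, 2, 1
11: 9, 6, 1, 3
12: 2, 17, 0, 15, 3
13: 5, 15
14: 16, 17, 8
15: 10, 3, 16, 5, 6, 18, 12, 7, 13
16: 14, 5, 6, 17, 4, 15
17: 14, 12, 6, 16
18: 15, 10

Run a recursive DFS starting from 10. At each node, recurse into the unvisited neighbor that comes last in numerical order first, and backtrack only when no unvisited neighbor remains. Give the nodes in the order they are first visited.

10, 18, 15, 16, 17, 14, 8, 5, 13, 9, 11, 6, 4, 0, 12, 3, 2, 7, 1

Visit 10
10 → 18
18 → 15
15 → 16
16 → 17
17 → 14
14 → 8
8 → 5
5 → 13
5 → 9
9 → 11
11 → 6
6 → 4
6 → 0
0 → 12
12 → 3
12 → 2
2 → 7
0 → 1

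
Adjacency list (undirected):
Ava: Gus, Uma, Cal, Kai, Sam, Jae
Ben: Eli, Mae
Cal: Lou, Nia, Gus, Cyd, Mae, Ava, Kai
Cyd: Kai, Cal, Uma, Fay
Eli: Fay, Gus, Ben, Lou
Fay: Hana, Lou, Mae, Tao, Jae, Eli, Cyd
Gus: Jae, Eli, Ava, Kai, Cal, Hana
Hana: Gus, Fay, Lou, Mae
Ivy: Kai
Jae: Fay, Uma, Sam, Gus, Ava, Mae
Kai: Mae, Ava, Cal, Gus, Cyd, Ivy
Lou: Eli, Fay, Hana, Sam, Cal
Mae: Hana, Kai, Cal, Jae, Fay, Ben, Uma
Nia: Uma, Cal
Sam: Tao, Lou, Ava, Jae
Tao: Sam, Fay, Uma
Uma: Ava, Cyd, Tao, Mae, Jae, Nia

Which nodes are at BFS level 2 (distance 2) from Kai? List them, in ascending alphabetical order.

Ben, Eli, Fay, Hana, Jae, Lou, Nia, Sam, Uma

Level 0: Kai
Level 1: Ava, Cal, Cyd, Gus, Ivy, Mae
Level 2: Ben, Eli, Fay, Hana, Jae, Lou, Nia, Sam, Uma
Level 3: Tao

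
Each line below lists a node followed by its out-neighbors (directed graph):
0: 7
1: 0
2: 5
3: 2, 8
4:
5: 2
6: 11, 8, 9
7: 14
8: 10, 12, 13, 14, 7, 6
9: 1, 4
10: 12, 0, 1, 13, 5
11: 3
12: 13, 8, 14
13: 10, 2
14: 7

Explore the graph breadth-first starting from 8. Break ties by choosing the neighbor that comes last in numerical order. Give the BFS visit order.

Visit 8; enqueue 14, 13, 12, 10, 7, 6 → queue [14, 13, 12, 10, 7, 6]
Visit 14 → queue [13, 12, 10, 7, 6]
Visit 13; enqueue 2 → queue [12, 10, 7, 6, 2]
Visit 12 → queue [10, 7, 6, 2]
Visit 10; enqueue 5, 1, 0 → queue [7, 6, 2, 5, 1, 0]
Visit 7 → queue [6, 2, 5, 1, 0]
Visit 6; enqueue 11, 9 → queue [2, 5, 1, 0, 11, 9]
Visit 2 → queue [5, 1, 0, 11, 9]
Visit 5 → queue [1, 0, 11, 9]
Visit 1 → queue [0, 11, 9]
Visit 0 → queue [11, 9]
Visit 11; enqueue 3 → queue [9, 3]
Visit 9; enqueue 4 → queue [3, 4]
Visit 3 → queue [4]
Visit 4 → queue []

8, 14, 13, 12, 10, 7, 6, 2, 5, 1, 0, 11, 9, 3, 4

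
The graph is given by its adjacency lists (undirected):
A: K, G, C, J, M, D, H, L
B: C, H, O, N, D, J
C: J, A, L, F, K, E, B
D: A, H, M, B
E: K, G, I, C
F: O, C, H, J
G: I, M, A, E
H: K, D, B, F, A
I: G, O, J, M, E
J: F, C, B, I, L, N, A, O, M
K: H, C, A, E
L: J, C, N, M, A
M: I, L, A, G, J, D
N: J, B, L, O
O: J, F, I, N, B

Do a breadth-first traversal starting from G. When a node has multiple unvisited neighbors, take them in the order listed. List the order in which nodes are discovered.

Visit G; enqueue I, M, A, E → queue [I, M, A, E]
Visit I; enqueue O, J → queue [M, A, E, O, J]
Visit M; enqueue L, D → queue [A, E, O, J, L, D]
Visit A; enqueue K, C, H → queue [E, O, J, L, D, K, C, H]
Visit E → queue [O, J, L, D, K, C, H]
Visit O; enqueue F, N, B → queue [J, L, D, K, C, H, F, N, B]
Visit J → queue [L, D, K, C, H, F, N, B]
Visit L → queue [D, K, C, H, F, N, B]
Visit D → queue [K, C, H, F, N, B]
Visit K → queue [C, H, F, N, B]
Visit C → queue [H, F, N, B]
Visit H → queue [F, N, B]
Visit F → queue [N, B]
Visit N → queue [B]
Visit B → queue []

G -> I -> M -> A -> E -> O -> J -> L -> D -> K -> C -> H -> F -> N -> B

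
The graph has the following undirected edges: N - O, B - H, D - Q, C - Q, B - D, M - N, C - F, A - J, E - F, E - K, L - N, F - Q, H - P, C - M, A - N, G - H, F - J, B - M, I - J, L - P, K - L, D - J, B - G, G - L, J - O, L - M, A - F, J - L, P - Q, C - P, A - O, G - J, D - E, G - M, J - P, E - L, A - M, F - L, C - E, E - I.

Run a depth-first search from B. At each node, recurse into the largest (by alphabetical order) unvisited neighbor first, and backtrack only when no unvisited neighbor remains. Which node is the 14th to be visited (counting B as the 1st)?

C

Visit B
B → M
M → N
N → O
O → J
J → P
P → Q
Q → F
F → L
L → K
K → E
E → I
E → D
E → C
L → G
G → H
F → A

Visit order: B, M, N, O, J, P, Q, F, L, K, E, I, D, C, G, H, A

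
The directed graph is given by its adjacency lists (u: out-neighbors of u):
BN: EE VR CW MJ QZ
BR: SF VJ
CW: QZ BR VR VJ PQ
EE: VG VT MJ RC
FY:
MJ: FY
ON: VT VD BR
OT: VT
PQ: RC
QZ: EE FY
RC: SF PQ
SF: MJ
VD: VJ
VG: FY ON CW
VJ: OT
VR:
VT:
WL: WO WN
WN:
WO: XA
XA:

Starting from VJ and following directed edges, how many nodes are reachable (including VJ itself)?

BFS from VJ visits: VJ, OT, VT
Reachable nodes: 3 of 21 total.

3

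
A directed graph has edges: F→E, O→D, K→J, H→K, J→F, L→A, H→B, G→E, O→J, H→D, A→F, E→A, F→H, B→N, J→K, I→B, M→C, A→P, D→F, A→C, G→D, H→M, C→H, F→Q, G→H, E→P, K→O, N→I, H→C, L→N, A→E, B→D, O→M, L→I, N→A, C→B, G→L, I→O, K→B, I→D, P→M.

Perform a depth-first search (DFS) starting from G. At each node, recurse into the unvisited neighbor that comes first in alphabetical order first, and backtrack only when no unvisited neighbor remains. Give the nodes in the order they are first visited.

Visit G
G → D
D → F
F → E
E → A
A → C
C → B
B → N
N → I
I → O
O → J
J → K
O → M
C → H
A → P
F → Q
G → L

G, D, F, E, A, C, B, N, I, O, J, K, M, H, P, Q, L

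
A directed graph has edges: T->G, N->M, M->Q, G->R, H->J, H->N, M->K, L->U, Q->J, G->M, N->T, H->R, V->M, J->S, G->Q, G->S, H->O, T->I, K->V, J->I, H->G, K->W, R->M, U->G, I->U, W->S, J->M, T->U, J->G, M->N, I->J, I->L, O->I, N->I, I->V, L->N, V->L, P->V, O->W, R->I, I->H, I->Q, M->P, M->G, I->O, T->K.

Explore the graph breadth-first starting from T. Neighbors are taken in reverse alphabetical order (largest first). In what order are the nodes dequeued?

T, U, K, I, G, W, V, Q, O, L, J, H, S, R, M, N, P

Visit T; enqueue U, K, I, G → queue [U, K, I, G]
Visit U → queue [K, I, G]
Visit K; enqueue W, V → queue [I, G, W, V]
Visit I; enqueue Q, O, L, J, H → queue [G, W, V, Q, O, L, J, H]
Visit G; enqueue S, R, M → queue [W, V, Q, O, L, J, H, S, R, M]
Visit W → queue [V, Q, O, L, J, H, S, R, M]
Visit V → queue [Q, O, L, J, H, S, R, M]
Visit Q → queue [O, L, J, H, S, R, M]
Visit O → queue [L, J, H, S, R, M]
Visit L; enqueue N → queue [J, H, S, R, M, N]
Visit J → queue [H, S, R, M, N]
Visit H → queue [S, R, M, N]
Visit S → queue [R, M, N]
Visit R → queue [M, N]
Visit M; enqueue P → queue [N, P]
Visit N → queue [P]
Visit P → queue []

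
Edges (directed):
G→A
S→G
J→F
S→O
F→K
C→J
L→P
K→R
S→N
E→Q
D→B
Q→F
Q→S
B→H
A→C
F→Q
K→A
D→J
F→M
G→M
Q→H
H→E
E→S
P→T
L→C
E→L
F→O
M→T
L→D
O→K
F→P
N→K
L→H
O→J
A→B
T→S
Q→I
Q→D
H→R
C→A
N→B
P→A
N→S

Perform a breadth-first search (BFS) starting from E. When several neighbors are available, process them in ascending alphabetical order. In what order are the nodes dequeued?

E -> L -> Q -> S -> C -> D -> H -> P -> F -> I -> G -> N -> O -> A -> J -> B -> R -> T -> K -> M

Visit E; enqueue L, Q, S → queue [L, Q, S]
Visit L; enqueue C, D, H, P → queue [Q, S, C, D, H, P]
Visit Q; enqueue F, I → queue [S, C, D, H, P, F, I]
Visit S; enqueue G, N, O → queue [C, D, H, P, F, I, G, N, O]
Visit C; enqueue A, J → queue [D, H, P, F, I, G, N, O, A, J]
Visit D; enqueue B → queue [H, P, F, I, G, N, O, A, J, B]
Visit H; enqueue R → queue [P, F, I, G, N, O, A, J, B, R]
Visit P; enqueue T → queue [F, I, G, N, O, A, J, B, R, T]
Visit F; enqueue K, M → queue [I, G, N, O, A, J, B, R, T, K, M]
Visit I → queue [G, N, O, A, J, B, R, T, K, M]
Visit G → queue [N, O, A, J, B, R, T, K, M]
Visit N → queue [O, A, J, B, R, T, K, M]
Visit O → queue [A, J, B, R, T, K, M]
Visit A → queue [J, B, R, T, K, M]
Visit J → queue [B, R, T, K, M]
Visit B → queue [R, T, K, M]
Visit R → queue [T, K, M]
Visit T → queue [K, M]
Visit K → queue [M]
Visit M → queue []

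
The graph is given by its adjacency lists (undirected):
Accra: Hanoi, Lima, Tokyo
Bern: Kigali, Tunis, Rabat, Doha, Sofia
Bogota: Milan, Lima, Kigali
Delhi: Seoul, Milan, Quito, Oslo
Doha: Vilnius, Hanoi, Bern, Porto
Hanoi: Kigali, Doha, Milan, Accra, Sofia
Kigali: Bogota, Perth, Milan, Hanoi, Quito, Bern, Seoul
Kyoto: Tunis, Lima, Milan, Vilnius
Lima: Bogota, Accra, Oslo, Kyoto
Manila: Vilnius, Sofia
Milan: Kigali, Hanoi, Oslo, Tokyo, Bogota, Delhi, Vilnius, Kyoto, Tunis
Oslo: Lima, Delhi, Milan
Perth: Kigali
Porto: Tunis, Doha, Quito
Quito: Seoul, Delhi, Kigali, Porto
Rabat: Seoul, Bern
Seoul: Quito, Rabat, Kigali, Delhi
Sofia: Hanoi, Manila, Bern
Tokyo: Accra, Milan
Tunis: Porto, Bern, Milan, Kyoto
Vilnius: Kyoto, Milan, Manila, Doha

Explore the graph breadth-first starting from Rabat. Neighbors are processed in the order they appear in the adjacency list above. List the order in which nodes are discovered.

Visit Rabat; enqueue Seoul, Bern → queue [Seoul, Bern]
Visit Seoul; enqueue Quito, Kigali, Delhi → queue [Bern, Quito, Kigali, Delhi]
Visit Bern; enqueue Tunis, Doha, Sofia → queue [Quito, Kigali, Delhi, Tunis, Doha, Sofia]
Visit Quito; enqueue Porto → queue [Kigali, Delhi, Tunis, Doha, Sofia, Porto]
Visit Kigali; enqueue Bogota, Perth, Milan, Hanoi → queue [Delhi, Tunis, Doha, Sofia, Porto, Bogota, Perth, Milan, Hanoi]
Visit Delhi; enqueue Oslo → queue [Tunis, Doha, Sofia, Porto, Bogota, Perth, Milan, Hanoi, Oslo]
Visit Tunis; enqueue Kyoto → queue [Doha, Sofia, Porto, Bogota, Perth, Milan, Hanoi, Oslo, Kyoto]
Visit Doha; enqueue Vilnius → queue [Sofia, Porto, Bogota, Perth, Milan, Hanoi, Oslo, Kyoto, Vilnius]
Visit Sofia; enqueue Manila → queue [Porto, Bogota, Perth, Milan, Hanoi, Oslo, Kyoto, Vilnius, Manila]
Visit Porto → queue [Bogota, Perth, Milan, Hanoi, Oslo, Kyoto, Vilnius, Manila]
Visit Bogota; enqueue Lima → queue [Perth, Milan, Hanoi, Oslo, Kyoto, Vilnius, Manila, Lima]
Visit Perth → queue [Milan, Hanoi, Oslo, Kyoto, Vilnius, Manila, Lima]
Visit Milan; enqueue Tokyo → queue [Hanoi, Oslo, Kyoto, Vilnius, Manila, Lima, Tokyo]
Visit Hanoi; enqueue Accra → queue [Oslo, Kyoto, Vilnius, Manila, Lima, Tokyo, Accra]
Visit Oslo → queue [Kyoto, Vilnius, Manila, Lima, Tokyo, Accra]
Visit Kyoto → queue [Vilnius, Manila, Lima, Tokyo, Accra]
Visit Vilnius → queue [Manila, Lima, Tokyo, Accra]
Visit Manila → queue [Lima, Tokyo, Accra]
Visit Lima → queue [Tokyo, Accra]
Visit Tokyo → queue [Accra]
Visit Accra → queue []

Rabat -> Seoul -> Bern -> Quito -> Kigali -> Delhi -> Tunis -> Doha -> Sofia -> Porto -> Bogota -> Perth -> Milan -> Hanoi -> Oslo -> Kyoto -> Vilnius -> Manila -> Lima -> Tokyo -> Accra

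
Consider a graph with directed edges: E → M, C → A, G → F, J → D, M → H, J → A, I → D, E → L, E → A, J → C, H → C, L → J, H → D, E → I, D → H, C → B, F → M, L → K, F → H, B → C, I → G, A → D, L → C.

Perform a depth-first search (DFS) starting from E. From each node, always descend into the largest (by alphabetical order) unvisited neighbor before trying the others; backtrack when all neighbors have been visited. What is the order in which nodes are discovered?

Visit E
E → M
M → H
H → D
H → C
C → B
C → A
E → L
L → K
L → J
E → I
I → G
G → F

E, M, H, D, C, B, A, L, K, J, I, G, F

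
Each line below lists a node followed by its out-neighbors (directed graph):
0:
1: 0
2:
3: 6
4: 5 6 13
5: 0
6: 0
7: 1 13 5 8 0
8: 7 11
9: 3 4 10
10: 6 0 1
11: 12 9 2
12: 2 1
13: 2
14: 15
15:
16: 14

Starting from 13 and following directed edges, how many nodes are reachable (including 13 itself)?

2

BFS from 13 visits: 13, 2
Reachable nodes: 2 of 17 total.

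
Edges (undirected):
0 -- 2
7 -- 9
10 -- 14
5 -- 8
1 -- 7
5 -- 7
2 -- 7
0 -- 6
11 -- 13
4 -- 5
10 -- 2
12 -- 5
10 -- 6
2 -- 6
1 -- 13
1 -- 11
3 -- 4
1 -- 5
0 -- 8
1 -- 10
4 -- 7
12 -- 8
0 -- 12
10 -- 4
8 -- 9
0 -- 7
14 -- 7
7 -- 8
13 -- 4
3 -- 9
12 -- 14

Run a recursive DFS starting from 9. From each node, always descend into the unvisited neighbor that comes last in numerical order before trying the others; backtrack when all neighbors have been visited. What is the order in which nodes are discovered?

Visit 9
9 → 8
8 → 12
12 → 14
14 → 10
10 → 6
6 → 2
2 → 7
7 → 5
5 → 4
4 → 13
13 → 11
11 → 1
4 → 3
7 → 0

9 → 8 → 12 → 14 → 10 → 6 → 2 → 7 → 5 → 4 → 13 → 11 → 1 → 3 → 0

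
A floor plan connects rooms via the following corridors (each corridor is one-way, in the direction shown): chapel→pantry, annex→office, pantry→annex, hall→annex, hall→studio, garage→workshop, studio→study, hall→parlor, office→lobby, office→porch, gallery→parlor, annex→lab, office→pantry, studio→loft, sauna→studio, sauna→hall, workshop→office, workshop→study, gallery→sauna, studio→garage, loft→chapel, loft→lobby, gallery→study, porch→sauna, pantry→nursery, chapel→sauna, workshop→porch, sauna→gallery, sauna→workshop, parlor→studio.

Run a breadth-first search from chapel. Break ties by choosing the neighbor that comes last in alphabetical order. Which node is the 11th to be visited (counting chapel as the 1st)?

Visit chapel; enqueue sauna, pantry → queue [sauna, pantry]
Visit sauna; enqueue workshop, studio, hall, gallery → queue [pantry, workshop, studio, hall, gallery]
Visit pantry; enqueue nursery, annex → queue [workshop, studio, hall, gallery, nursery, annex]
Visit workshop; enqueue study, porch, office → queue [studio, hall, gallery, nursery, annex, study, porch, office]
Visit studio; enqueue loft, garage → queue [hall, gallery, nursery, annex, study, porch, office, loft, garage]
Visit hall; enqueue parlor → queue [gallery, nursery, annex, study, porch, office, loft, garage, parlor]
Visit gallery → queue [nursery, annex, study, porch, office, loft, garage, parlor]
Visit nursery → queue [annex, study, porch, office, loft, garage, parlor]
Visit annex; enqueue lab → queue [study, porch, office, loft, garage, parlor, lab]
Visit study → queue [porch, office, loft, garage, parlor, lab]
Visit porch → queue [office, loft, garage, parlor, lab]
Visit office; enqueue lobby → queue [loft, garage, parlor, lab, lobby]
Visit loft → queue [garage, parlor, lab, lobby]
Visit garage → queue [parlor, lab, lobby]
Visit parlor → queue [lab, lobby]
Visit lab → queue [lobby]
Visit lobby → queue []

Visit order: chapel, sauna, pantry, workshop, studio, hall, gallery, nursery, annex, study, porch, office, loft, garage, parlor, lab, lobby

porch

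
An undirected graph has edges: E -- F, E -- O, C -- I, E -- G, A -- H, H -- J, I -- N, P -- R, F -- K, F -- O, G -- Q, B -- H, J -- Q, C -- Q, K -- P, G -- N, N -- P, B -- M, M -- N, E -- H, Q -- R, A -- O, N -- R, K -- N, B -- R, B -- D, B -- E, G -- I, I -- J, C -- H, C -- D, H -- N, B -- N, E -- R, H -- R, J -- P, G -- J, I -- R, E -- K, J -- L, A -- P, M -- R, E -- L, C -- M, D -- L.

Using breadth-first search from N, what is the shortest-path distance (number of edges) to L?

3

Level 0: N
Level 1: B, G, H, I, K, M, P, R
Level 2: A, C, D, E, F, J, Q
Level 3: L, O
L first appears at level 3.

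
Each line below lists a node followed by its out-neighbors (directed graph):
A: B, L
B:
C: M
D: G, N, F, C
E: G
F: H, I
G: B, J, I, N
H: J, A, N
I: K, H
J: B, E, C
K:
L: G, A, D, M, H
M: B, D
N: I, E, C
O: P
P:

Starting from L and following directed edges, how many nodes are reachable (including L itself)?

BFS from L visits: L, G, A, D, M, H, B, J, I, N, F, C, E, K
Reachable nodes: 14 of 16 total.

14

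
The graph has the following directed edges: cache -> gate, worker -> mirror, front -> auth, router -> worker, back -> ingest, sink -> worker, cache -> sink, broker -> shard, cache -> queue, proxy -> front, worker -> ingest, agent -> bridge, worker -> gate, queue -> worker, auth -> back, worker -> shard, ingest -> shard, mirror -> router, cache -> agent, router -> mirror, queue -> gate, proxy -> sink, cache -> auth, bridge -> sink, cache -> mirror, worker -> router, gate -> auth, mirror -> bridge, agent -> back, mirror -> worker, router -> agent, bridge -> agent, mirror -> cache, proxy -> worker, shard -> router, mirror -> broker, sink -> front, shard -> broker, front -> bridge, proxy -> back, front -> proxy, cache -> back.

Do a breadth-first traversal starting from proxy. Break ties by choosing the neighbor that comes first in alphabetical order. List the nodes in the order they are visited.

proxy -> back -> front -> sink -> worker -> ingest -> auth -> bridge -> gate -> mirror -> router -> shard -> agent -> broker -> cache -> queue

Visit proxy; enqueue back, front, sink, worker → queue [back, front, sink, worker]
Visit back; enqueue ingest → queue [front, sink, worker, ingest]
Visit front; enqueue auth, bridge → queue [sink, worker, ingest, auth, bridge]
Visit sink → queue [worker, ingest, auth, bridge]
Visit worker; enqueue gate, mirror, router, shard → queue [ingest, auth, bridge, gate, mirror, router, shard]
Visit ingest → queue [auth, bridge, gate, mirror, router, shard]
Visit auth → queue [bridge, gate, mirror, router, shard]
Visit bridge; enqueue agent → queue [gate, mirror, router, shard, agent]
Visit gate → queue [mirror, router, shard, agent]
Visit mirror; enqueue broker, cache → queue [router, shard, agent, broker, cache]
Visit router → queue [shard, agent, broker, cache]
Visit shard → queue [agent, broker, cache]
Visit agent → queue [broker, cache]
Visit broker → queue [cache]
Visit cache; enqueue queue → queue [queue]
Visit queue → queue []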